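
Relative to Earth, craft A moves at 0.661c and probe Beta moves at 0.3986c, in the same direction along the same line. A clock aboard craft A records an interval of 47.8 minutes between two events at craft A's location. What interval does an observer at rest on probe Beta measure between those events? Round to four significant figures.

Speed of craft A in probe Beta's frame: u = (v_A − v_B)/(1 − v_A v_B/c²) = (0.661 − 0.3986)/(1 − 0.661×0.3986) = 0.2624/0.7365254 = 0.35627; |u| = 0.35627c.
γ for this relative speed: γ = 1/√(1 − 0.126928) = 1.0702.
Craft A's interval is proper; time dilation gives Δt_B = γΔτ = 1.0702 × 47.8 minutes = 51.16 minutes.

51.16 minutes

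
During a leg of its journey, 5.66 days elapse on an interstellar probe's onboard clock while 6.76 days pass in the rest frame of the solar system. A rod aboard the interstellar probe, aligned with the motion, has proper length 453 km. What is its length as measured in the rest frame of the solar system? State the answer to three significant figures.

379 km

γ = Δt/Δτ = 6.76/5.66 = 1.19435.
The rod contracts by the same γ: 453 km / 1.19435 = 379 km.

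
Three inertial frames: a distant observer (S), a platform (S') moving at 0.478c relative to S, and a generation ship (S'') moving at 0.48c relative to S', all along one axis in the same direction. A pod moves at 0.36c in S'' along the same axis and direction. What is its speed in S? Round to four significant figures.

Apply u = (u'+v)/(1+u'v) twice. Pod in the platform frame: (0.36+0.48)/(1+0.36·0.48) = 0.84/1.1728 = 0.71623c.
That velocity, transformed to the rest frame of a distant observer: (0.71623+0.478)/(1+0.71623·0.478) = 1.19423/1.34235794 = 0.88965c.

0.8897c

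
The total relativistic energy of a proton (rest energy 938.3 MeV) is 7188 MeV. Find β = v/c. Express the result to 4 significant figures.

0.9914

Total energy E = γmc² gives γ = 7188/938.3 = 7.6607.
Hence β = √(1 − 1/γ²) = √(1 − 0.0170397) = √0.9829603 = 0.9914.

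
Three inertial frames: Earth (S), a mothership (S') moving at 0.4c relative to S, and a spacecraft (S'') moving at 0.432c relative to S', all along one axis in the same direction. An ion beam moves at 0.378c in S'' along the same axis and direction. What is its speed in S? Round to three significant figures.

First combine the ion beam and spacecraft (S''→S'): u₁ = (0.378 + 0.432)/(1 + 0.378×0.432) = 0.81/1.163296 = 0.6963.
Then combine with the mothership (S'→S): u = (0.6963 + 0.4)/(1 + 0.6963×0.4) = 1.0963/1.27852 = 0.85748.

0.857c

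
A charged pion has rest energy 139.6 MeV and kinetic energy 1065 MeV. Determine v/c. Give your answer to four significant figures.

0.9933

γ = 1 + K/(mc²) = 1 + 1065/139.6 = 8.6289.
β = √(1 − 1/γ²) = √(1 − 0.0134304) = √0.9865696 = 0.9933.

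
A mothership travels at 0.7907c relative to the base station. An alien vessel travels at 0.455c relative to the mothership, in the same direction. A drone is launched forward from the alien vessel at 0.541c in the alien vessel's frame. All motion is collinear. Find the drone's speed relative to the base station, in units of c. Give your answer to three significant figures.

0.974c

First combine the drone and alien vessel (S''→S'): u₁ = (0.541 + 0.455)/(1 + 0.541×0.455) = 0.996/1.246155 = 0.79926.
Then combine with the mothership (S'→S): u = (0.79926 + 0.7907)/(1 + 0.79926×0.7907) = 1.58996/1.631974882 = 0.97426.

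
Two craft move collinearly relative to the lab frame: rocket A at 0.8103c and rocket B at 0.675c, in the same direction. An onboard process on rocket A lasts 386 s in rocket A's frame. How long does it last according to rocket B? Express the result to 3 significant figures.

404 s

Transform rocket A's velocity into rocket B's frame: (0.8103 − 0.675)/(1 − 0.8103·0.675) = 0.1353/0.4530475, so the relative speed is 0.29864c.
At |u| = 0.29864c, γ = (1 − 0.0891858)^(−1/2) = 1.0478.
Rocket A's interval is proper; time dilation gives Δt_B = γΔτ = 1.0478 × 386 s = 404 s.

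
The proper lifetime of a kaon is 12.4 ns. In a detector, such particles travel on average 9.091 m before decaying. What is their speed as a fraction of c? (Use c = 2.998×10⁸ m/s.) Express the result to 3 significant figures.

d = βγcτ ⇒ βγ = d/(cτ) = 9.091 m / (3.71752 m) = 2.4454.
β = (βγ)/√(1+(βγ)²) = 2.4454/√6.97998 = 0.926.

0.926c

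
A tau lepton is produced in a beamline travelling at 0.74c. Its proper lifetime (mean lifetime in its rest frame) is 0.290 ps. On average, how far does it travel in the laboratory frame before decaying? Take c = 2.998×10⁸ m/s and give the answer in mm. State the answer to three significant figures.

Lorentz factor: γ = (1 − 0.5476)^(−1/2) = 1.4868.
Lab-frame lifetime: Δt = γτ = 1.4868 × 0.290 ps = 0.43117 ps.
Distance: d = vΔt = 0.74 × 2.998×10⁸ m/s × 4.3117×10^-13 s = 9.57×10^-5 m = 0.0957 mm.

0.0957 mm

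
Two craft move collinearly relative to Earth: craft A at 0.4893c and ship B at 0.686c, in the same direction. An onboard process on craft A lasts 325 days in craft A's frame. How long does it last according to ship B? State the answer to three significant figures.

Speed of craft A in ship B's frame: u = (v_A − v_B)/(1 − v_A v_B/c²) = (0.4893 − 0.686)/(1 − 0.4893×0.686) = −0.1967/0.6643402 = −0.29608; |u| = 0.29608c.
γ for this relative speed: γ = 1/√(1 − 0.0876634) = 1.0469.
Craft A's interval is proper; time dilation gives Δt_B = γΔτ = 1.0469 × 325 days = 340 days.

340 days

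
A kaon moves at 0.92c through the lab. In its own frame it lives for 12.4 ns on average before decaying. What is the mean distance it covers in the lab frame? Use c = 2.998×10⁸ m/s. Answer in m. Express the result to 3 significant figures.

8.73 m

γ = 1/√(1 − β²) = 1/√(1 − 0.8464) = 1/√0.1536 = 1/0.391918 = 2.5516.
Lab-frame lifetime: Δt = γτ = 2.5516 × 12.4 ns = 31.64 ns.
Distance: d = vΔt = 0.92 × 2.998×10⁸ m/s × 3.1640×10^-8 s = 8.73 m.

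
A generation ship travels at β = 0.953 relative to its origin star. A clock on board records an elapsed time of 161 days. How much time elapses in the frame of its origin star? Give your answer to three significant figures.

531 days

Lorentz factor: γ = (1 − 0.908209)^(−1/2) = 3.3007.
Time dilation: Δt = γ·Δτ = 3.3007 × 161 = 531 days.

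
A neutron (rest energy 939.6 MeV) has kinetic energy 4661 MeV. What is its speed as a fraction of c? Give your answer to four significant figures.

γ = 1 + K/(mc²) = 1 + 4661/939.6 = 5.9606.
β = √(1 − 1/γ²) = √(1 − 0.0281462) = √0.9718538 = 0.9858.

0.9858c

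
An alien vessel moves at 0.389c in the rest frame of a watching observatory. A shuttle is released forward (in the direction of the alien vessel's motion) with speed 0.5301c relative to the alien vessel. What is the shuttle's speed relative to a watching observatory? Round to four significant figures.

0.7620c

Relativistic velocity addition: u = (u' + v)/(1 + u'v/c²), with u' = 0.5301c and v = 0.389c.
Numerator: 0.5301 + 0.389 = 0.9191. Denominator: 1 + (0.5301)(0.389) = 1.2062089.
u = 0.9191/1.2062089 = 0.76197, so the speed is 0.7620c.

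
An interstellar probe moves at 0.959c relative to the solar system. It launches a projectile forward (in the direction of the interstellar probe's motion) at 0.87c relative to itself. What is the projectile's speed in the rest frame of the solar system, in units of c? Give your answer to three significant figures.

In units of c, u = (u' + v)/(1 + u'v) with u' = 0.87 and v = 0.959.
Numerator: 0.87 + 0.959 = 1.829. Denominator: 1 + (0.87)(0.959) = 1.83433.
u = 1.829/1.83433 = 0.99709, so the speed is 0.997c.

0.997c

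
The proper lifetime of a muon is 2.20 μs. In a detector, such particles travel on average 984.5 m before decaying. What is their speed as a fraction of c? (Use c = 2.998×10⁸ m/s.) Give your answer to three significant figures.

Let x = d/(cτ) = 984.5 m / (2.998×10⁸ m/s × 2.200×10^-6 s) = 1.4927. Since d = βγcτ, x = βγ = β/√(1−β²).
Solving: β² = x²/(1+x²) = 2.22815/3.22815 = 0.690225, so β = 0.831.

0.831c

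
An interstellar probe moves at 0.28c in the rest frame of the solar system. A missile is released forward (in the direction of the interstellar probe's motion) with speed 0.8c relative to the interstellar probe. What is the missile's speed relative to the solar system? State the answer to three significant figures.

In units of c, u = (u' + v)/(1 + u'v) with u' = 0.8 and v = 0.28.
Numerator: 0.8 + 0.28 = 1.08. Denominator: 1 + (0.8)(0.28) = 1.224.
u = 1.08/1.224 = 0.88235, so the speed is 0.882c.

0.882c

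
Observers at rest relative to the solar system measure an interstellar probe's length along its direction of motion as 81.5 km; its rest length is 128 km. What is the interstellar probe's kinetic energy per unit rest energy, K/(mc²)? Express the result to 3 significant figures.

0.571

From L = L₀/γ: γ = 128/81.5 = 1.57055.
Since K = (γ−1)mc², K/(mc²) = 1.57055 − 1 = 0.571.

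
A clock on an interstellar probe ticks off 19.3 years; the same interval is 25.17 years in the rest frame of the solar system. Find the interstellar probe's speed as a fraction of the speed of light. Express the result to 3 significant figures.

0.642c

γ = Δt/Δτ = 25.17/19.3 = 1.3041.
β = √(1 − 1/γ²) = √(1 − 0.588001) = √0.411999 = 0.642.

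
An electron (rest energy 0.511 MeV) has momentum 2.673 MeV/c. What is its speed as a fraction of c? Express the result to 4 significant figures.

βγ = pc/(mc²) = 2.673/0.511 = 5.2309.
Since γ² = 1 + (βγ)² = 28.3623, γ = √28.3623 = 5.32563, and β = (βγ)/γ = 5.2309/5.32563 = 0.9822.

0.9822c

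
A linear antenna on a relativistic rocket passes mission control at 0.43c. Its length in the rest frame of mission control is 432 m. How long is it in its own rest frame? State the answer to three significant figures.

478 m

With β = 0.43, γ = 1/√(1 − 0.43²) = 1/√0.8151 = 1.1076.
Proper length: L₀ = γ·L = 1.1076 × 432 = 478 m.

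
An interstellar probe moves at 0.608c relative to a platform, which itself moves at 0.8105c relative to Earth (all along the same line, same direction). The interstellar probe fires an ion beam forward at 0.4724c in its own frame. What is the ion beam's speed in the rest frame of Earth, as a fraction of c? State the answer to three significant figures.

0.982c

Apply u = (u'+v)/(1+u'v) twice. Ion beam in the platform frame: (0.4724+0.608)/(1+0.4724·0.608) = 1.0804/1.2872192 = 0.83933c.
That velocity, transformed to the rest frame of Earth: (0.83933+0.8105)/(1+0.83933·0.8105) = 1.64983/1.680276965 = 0.98188c.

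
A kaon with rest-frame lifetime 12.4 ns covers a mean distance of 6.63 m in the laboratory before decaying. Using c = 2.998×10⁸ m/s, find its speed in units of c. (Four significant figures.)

0.8722c

d = βγcτ ⇒ βγ = d/(cτ) = 6.630 m / (3.71752 m) = 1.7834.
β = (βγ)/√(1+(βγ)²) = 1.7834/√4.18052 = 0.8722.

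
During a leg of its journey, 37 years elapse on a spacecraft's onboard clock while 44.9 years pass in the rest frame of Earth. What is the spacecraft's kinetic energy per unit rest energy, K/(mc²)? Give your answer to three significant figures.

γ = Δt/Δτ = 44.9/37 = 1.21351.
Since K = (γ−1)mc², K/(mc²) = 1.21351 − 1 = 0.214.

0.214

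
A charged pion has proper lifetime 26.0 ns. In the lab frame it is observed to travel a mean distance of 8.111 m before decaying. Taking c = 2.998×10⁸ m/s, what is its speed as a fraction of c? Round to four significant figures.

0.7210c

Let x = d/(cτ) = 8.111 m / (2.998×10⁸ m/s × 2.600×10^-8 s) = 1.0406. Since d = βγcτ, x = βγ = β/√(1−β²).
Solving: β² = x²/(1+x²) = 1.08285/2.08285 = 0.519889, so β = 0.7210.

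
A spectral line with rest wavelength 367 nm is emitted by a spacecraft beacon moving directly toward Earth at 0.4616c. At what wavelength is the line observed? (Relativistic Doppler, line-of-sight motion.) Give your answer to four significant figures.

Relativistic Doppler for wavelength: λ_obs = λ_src · √((1−β)/(1+β)).
With β = 0.4616: factor = √(0.5384/1.4616) = 0.60693.
λ_obs = 367 × 0.60693 = 222.7 nm.

222.7 nm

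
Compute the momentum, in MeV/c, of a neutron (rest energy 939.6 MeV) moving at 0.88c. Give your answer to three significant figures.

With β = 0.88, γ = 1/√(1 − 0.88²) = 1/√0.2256 = 2.1054.
Momentum: p = γβ·mc = 2.1054 × 0.88 × 939.6 MeV/c = 1740 MeV/c.

1740 MeV/c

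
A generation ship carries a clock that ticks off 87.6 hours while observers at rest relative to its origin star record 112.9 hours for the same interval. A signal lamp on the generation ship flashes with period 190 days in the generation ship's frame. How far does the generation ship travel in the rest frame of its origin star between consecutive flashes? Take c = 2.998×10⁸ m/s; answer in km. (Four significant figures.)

The time-dilation ratio gives γ = 112.9/87.6 = 1.28881.
β = √(1 − 1/γ²) = 0.63084. Lab-frame period = γτ = 1.28881×190 days = 244.87 days. Distance = βc × γτ = 0.63084 × 2.998×10⁸ m/s × 21156768 s = 4.0013×10^15 m = 4.001×10^12 km.

4.001×10^12 km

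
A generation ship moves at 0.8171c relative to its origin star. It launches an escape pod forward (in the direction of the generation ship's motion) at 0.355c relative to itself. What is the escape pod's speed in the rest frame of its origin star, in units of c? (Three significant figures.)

Relativistic velocity addition: u = (u' + v)/(1 + u'v/c²), with u' = 0.355c and v = 0.8171c.
Numerator: 0.355 + 0.8171 = 1.1721. Denominator: 1 + (0.355)(0.8171) = 1.2900705.
u = 1.1721/1.2900705 = 0.90855, so the speed is 0.909c.

0.909c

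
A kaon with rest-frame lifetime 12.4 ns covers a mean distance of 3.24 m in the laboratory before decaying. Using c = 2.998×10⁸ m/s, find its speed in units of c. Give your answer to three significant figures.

Lab distance = (lab lifetime)·v = γτ·βc, so βγ = d/(cτ) = 3.240/(2.998×10⁸ × 1.240×10^-8) = 0.87155.
With βγ = 0.87155: γ² = 1 + (βγ)² = 1.759599, and β = (βγ)/γ = 0.87155/1.3265 = 0.657.

0.657c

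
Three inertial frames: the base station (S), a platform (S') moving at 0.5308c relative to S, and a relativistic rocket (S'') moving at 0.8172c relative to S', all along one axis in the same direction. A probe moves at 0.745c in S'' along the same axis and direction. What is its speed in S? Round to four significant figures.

0.9910c

Apply u = (u'+v)/(1+u'v) twice. Probe in the platform frame: (0.745+0.8172)/(1+0.745·0.8172) = 1.5622/1.608814 = 0.97103c.
That velocity, transformed to the rest frame of the base station: (0.97103+0.5308)/(1+0.97103·0.5308) = 1.50183/1.515422724 = 0.99103c.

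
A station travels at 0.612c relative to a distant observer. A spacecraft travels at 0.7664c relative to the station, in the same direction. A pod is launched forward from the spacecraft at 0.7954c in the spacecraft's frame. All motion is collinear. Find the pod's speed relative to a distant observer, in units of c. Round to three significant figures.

0.993c

First combine the pod and spacecraft (S''→S'): u₁ = (0.7954 + 0.7664)/(1 + 0.7954×0.7664) = 1.5618/1.60959456 = 0.97031.
Then combine with the station (S'→S): u = (0.97031 + 0.612)/(1 + 0.97031×0.612) = 1.58231/1.59382972 = 0.99277.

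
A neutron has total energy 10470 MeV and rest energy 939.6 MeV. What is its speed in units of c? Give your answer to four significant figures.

γ = E/(mc²) = 10470/939.6 = 11.143.
β = √(1 − 1/γ²) = √(1 − 0.00805371) = √0.99194629 = 0.9960.

0.9960c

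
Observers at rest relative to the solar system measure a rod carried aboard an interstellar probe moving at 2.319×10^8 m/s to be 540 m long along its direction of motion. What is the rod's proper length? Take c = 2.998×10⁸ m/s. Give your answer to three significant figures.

852 m

β = v/c = (2.319×10^8 m/s)/(2.998×10⁸ m/s) = 0.773516.
Lorentz factor: γ = (1 − 0.598327)^(−1/2) = 1.5778.
Proper length: L₀ = γ·L = 1.5778 × 540 = 852 m.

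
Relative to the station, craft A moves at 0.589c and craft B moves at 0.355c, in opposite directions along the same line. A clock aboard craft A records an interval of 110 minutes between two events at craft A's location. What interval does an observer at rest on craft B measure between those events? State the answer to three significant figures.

Speed of craft A in craft B's frame: u = (v_A + v_B)/(1 + v_A v_B/c²) = (0.589 + 0.355)/(1 + 0.589×0.355) = 0.944/1.209095 = 0.78075; |u| = 0.78075c.
At |u| = 0.78075c, γ = (1 − 0.609571)^(−1/2) = 1.6004.
Craft A's interval is proper; time dilation gives Δt_B = γΔτ = 1.6004 × 110 minutes = 176 minutes.

176 minutes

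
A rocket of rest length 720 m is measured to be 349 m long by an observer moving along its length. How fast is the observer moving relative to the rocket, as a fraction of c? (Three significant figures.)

0.875c

Length contraction gives γ = L₀/L = 720/349 = 2.063.
β = √(1 − 1/γ²) = √0.765036 = 0.875.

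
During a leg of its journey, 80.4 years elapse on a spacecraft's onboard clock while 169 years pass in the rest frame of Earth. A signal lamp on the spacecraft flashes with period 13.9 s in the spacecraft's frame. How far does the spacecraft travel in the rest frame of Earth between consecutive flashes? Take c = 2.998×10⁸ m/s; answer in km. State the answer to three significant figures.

7.70×10^6 km

From Δt = γΔτ: γ = 169/80.4 = 2.10199.
β = √(1 − 1/γ²) = 0.87959. Lab-frame period = γτ = 2.10199×13.9 s = 29.218 s. Distance = βc × γτ = 0.87959 × 2.998×10⁸ m/s × 29.218 s = 7.7048×10^9 m = 7.70×10^6 km.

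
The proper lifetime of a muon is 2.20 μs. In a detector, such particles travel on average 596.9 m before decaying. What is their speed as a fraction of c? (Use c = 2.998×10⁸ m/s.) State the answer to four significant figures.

Let x = d/(cτ) = 596.9 m / (2.998×10⁸ m/s × 2.200×10^-6 s) = 0.905. Since d = βγcτ, x = βγ = β/√(1−β²).
Solving: β² = x²/(1+x²) = 0.819025/1.819025 = 0.450255, so β = 0.6710.

0.6710c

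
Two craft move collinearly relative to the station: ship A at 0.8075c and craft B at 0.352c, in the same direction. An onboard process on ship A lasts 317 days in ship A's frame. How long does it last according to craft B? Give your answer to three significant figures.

411 days

Transform ship A's velocity into craft B's frame: (0.8075 − 0.352)/(1 − 0.8075·0.352) = 0.4555/0.71576, so the relative speed is 0.63639c.
γ for this relative speed: γ = 1/√(1 − 0.404992) = 1.2964.
The clock on ship A records proper time, so craft B measures Δt = γΔτ = 1.2964 × 317 = 411 days.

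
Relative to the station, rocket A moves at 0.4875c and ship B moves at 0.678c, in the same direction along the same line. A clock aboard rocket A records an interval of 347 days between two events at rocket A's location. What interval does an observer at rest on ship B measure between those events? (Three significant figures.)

Transform rocket A's velocity into ship B's frame: (0.4875 − 0.678)/(1 − 0.4875·0.678) = −0.1905/0.669475, so the relative speed is 0.28455c.
At |u| = 0.28455c, γ = (1 − 0.0809687)^(−1/2) = 1.0431.
The clock on rocket A records proper time, so ship B measures Δt = γΔτ = 1.0431 × 347 = 362 days.

362 days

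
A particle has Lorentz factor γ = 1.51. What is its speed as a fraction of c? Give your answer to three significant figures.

0.749c

β = √(1 − 1/γ²) = √(1 − 1/2.2801) = √0.561423 = 0.749.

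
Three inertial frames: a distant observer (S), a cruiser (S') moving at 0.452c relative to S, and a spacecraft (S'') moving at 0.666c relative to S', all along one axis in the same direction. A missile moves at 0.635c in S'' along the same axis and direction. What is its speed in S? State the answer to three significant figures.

0.967c

Compose velocities in two stages. Stage 1 (into S'): u₁ = (0.635+0.666)/(1+0.635×0.666) = 0.91432.
Stage 2 (into S): u = (0.91432+0.452)/(1+0.91432×0.452) = 0.96678, so the speed is 0.967c.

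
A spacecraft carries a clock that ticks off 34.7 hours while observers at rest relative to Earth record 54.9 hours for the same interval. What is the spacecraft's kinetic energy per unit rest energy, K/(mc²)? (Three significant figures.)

0.582

The time-dilation ratio gives γ = 54.9/34.7 = 1.58213.
Since K = (γ−1)mc², K/(mc²) = 1.58213 − 1 = 0.582.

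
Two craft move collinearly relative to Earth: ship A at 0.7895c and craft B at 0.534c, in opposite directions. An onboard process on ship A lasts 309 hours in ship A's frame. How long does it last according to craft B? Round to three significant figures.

Speed of ship A in craft B's frame: u = (v_A + v_B)/(1 + v_A v_B/c²) = (0.7895 + 0.534)/(1 + 0.7895×0.534) = 1.3235/1.421593 = 0.931; |u| = 0.931c.
γ for this relative speed: γ = 1/√(1 − 0.866761) = 2.7396.
The clock on ship A records proper time, so craft B measures Δt = γΔτ = 2.7396 × 309 = 847 hours.

847 hours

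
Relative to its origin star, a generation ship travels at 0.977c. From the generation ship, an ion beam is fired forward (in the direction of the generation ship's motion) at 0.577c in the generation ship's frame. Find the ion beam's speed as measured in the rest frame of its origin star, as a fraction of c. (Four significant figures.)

In units of c, u = (u' + v)/(1 + u'v) with u' = 0.577 and v = 0.977.
Numerator: 0.577 + 0.977 = 1.554. Denominator: 1 + (0.577)(0.977) = 1.563729.
u = 1.554/1.563729 = 0.99378, so the speed is 0.9938c.

0.9938c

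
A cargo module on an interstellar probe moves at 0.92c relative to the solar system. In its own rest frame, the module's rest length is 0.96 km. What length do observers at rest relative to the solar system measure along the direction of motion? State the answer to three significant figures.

0.376 km

With β = 0.92, γ = 1/√(1 − 0.92²) = 1/√0.1536 = 2.5516.
Length contraction: L = L₀/γ = 0.96/2.5516 = 0.376 km.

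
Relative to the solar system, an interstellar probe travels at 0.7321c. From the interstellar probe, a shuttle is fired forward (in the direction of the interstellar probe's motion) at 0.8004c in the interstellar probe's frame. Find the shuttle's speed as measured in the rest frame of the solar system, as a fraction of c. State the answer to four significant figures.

0.9663c

In units of c, u = (u' + v)/(1 + u'v) with u' = 0.8004 and v = 0.7321.
Numerator: 0.8004 + 0.7321 = 1.5325. Denominator: 1 + (0.8004)(0.7321) = 1.58597284.
u = 1.5325/1.58597284 = 0.96628, so the speed is 0.9663c.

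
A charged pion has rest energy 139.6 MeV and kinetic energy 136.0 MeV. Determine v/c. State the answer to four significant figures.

0.8622

K = (γ−1)mc², so γ = 1 + 136.0/139.6 = 1.9742.
Then v/c = √(1 − γ⁻²) = √(1 − 0.256577) = √0.743423 = 0.8622.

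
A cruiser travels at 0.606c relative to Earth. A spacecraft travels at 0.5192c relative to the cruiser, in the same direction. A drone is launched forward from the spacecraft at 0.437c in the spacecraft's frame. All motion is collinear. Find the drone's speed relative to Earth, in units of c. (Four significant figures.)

0.9410c

First combine the drone and spacecraft (S''→S'): u₁ = (0.437 + 0.5192)/(1 + 0.437×0.5192) = 0.9562/1.2268904 = 0.77937.
Then combine with the cruiser (S'→S): u = (0.77937 + 0.606)/(1 + 0.77937×0.606) = 1.38537/1.47229822 = 0.94096.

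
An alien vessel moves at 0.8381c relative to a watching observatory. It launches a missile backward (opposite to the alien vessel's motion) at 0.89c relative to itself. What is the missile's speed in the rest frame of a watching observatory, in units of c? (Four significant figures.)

0.2043c

Relativistic velocity addition: u = (u' + v)/(1 + u'v/c²), with u' = −0.89c and v = 0.8381c.
Numerator: −0.89 + 0.8381 = −0.0519. Denominator: 1 + (−0.89)(0.8381) = 0.254091.
u = −0.0519/0.254091 = −0.20426, so the speed is 0.2043c.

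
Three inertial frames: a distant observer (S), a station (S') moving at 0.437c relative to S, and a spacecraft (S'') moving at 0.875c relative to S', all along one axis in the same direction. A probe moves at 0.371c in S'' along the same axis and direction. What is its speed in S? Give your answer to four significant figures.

Compose velocities in two stages. Stage 1 (into S'): u₁ = (0.371+0.875)/(1+0.371×0.875) = 0.94064.
Stage 2 (into S): u = (0.94064+0.437)/(1+0.94064×0.437) = 0.97632, so the speed is 0.9763c.

0.9763c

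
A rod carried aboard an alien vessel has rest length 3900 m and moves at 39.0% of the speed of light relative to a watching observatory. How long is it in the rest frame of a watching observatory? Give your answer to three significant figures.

3590 m

γ = 1/√(1 − β²) = 1/√(1 − 0.1521) = 1/√0.8479 = 1/0.920815 = 1.086.
Along the direction of motion the measured length is L₀/γ = 3900/1.086 = 3590 m.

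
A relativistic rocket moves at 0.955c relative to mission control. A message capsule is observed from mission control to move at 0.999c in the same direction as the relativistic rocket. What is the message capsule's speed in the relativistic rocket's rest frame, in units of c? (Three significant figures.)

0.957c

Transform to the relativistic rocket's frame: u' = (u − v)/(1 − uv/c²).
u' = (0.999 − 0.955)/(1 − 0.999×0.955) = 0.044/0.045955 = 0.95746.
Speed in the relativistic rocket's frame: 0.957c (in the same direction).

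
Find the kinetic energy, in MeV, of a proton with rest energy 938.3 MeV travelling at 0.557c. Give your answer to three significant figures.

γ = 1/√(1 − β²) = 1/√(1 − 0.310249) = 1/√0.689751 = 1/0.830512 = 1.20408.
Kinetic energy: K = (γ − 1)mc² = (1.20408 − 1) × 938.3 MeV = 0.20408 × 938.3 = 191 MeV.

191 MeV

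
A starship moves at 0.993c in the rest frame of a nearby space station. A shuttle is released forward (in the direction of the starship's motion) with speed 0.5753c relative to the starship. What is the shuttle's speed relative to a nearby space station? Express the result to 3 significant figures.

0.998c

In units of c, u = (u' + v)/(1 + u'v) with u' = 0.5753 and v = 0.993.
Numerator: 0.5753 + 0.993 = 1.5683. Denominator: 1 + (0.5753)(0.993) = 1.5712729.
u = 1.5683/1.5712729 = 0.99811, so the speed is 0.998c.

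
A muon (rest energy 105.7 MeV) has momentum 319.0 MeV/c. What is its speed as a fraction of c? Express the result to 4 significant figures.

0.9492c

βγ = pc/(mc²) = 319.0/105.7 = 3.018.
Since γ² = 1 + (βγ)² = 10.10832, γ = √10.10832 = 3.17936, and β = (βγ)/γ = 3.018/3.17936 = 0.9492.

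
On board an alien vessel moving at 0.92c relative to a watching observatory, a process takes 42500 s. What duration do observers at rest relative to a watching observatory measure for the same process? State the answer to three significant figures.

β² = 0.8464, so γ = 1/√0.1536 = 2.5516.
Time dilation: Δt = γ·Δτ = 2.5516 × 42500 = 1.08×10^5 s.

1.08×10^5 s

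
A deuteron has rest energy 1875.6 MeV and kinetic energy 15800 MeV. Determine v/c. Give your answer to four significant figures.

γ = 1 + K/(mc²) = 1 + 15800/1875.6 = 9.424.
β = √(1 − 1/γ²) = √(1 − 0.0112598) = √0.9887402 = 0.9944.

0.9944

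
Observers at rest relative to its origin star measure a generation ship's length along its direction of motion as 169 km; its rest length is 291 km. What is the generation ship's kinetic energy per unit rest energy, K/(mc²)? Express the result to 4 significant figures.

0.7219

Length contraction gives γ = L₀/L = 291/169 = 1.72189.
Since K = (γ−1)mc², K/(mc²) = 1.72189 − 1 = 0.7219.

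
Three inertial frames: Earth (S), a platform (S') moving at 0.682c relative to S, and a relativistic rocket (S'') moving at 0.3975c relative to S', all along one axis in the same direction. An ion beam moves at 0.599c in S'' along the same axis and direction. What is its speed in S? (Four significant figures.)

0.9599c

Compose velocities in two stages. Stage 1 (into S'): u₁ = (0.599+0.3975)/(1+0.599×0.3975) = 0.80486.
Stage 2 (into S): u = (0.80486+0.682)/(1+0.80486×0.682) = 0.95994, so the speed is 0.9599c.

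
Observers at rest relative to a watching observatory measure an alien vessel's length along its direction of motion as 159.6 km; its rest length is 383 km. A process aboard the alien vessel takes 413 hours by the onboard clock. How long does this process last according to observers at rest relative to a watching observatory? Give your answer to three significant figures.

From L = L₀/γ: γ = 383/159.6 = 2.39975.
The same γ dilates the second interval: 2.39975 × 413 hours = 991 hours.

991 hours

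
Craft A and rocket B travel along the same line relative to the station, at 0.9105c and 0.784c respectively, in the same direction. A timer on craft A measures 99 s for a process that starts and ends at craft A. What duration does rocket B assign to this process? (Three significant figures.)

110 s

The velocity of craft A relative to rocket B is (0.9105 − 0.784)c / (1 − 0.9105×0.784) = 0.44205c; relative speed 0.44205c.
At |u| = 0.44205c, γ = (1 − 0.195408)^(−1/2) = 1.1148.
Craft A's interval is proper; time dilation gives Δt_B = γΔτ = 1.1148 × 99 s = 110 s.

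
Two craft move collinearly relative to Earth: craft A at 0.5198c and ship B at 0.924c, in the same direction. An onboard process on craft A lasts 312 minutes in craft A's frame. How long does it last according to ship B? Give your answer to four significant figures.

496.4 minutes

Transform craft A's velocity into ship B's frame: (0.5198 − 0.924)/(1 − 0.5198·0.924) = −0.4042/0.5197048, so the relative speed is 0.77775c.
At |u| = 0.77775c, γ = (1 − 0.604895)^(−1/2) = 1.5909.
Craft A's interval is proper; time dilation gives Δt_B = γΔτ = 1.5909 × 312 minutes = 496.4 minutes.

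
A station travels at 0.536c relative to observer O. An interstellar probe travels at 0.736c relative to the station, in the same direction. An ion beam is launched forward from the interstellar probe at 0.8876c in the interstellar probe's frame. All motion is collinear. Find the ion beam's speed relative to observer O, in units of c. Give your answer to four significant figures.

Apply u = (u'+v)/(1+u'v) twice. Ion beam in the station frame: (0.8876+0.736)/(1+0.8876·0.736) = 1.6236/1.6532736 = 0.98205c.
That velocity, transformed to the rest frame of observer O: (0.98205+0.536)/(1+0.98205·0.536) = 1.51805/1.5263788 = 0.99454c.

0.9945c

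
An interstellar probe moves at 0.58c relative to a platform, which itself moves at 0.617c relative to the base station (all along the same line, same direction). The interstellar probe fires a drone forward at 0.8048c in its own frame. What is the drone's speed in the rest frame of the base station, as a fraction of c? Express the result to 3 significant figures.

0.986c

Apply u = (u'+v)/(1+u'v) twice. Drone in the platform frame: (0.8048+0.58)/(1+0.8048·0.58) = 1.3848/1.466784 = 0.94411c.
That velocity, transformed to the rest frame of the base station: (0.94411+0.617)/(1+0.94411·0.617) = 1.56111/1.58251587 = 0.98647c.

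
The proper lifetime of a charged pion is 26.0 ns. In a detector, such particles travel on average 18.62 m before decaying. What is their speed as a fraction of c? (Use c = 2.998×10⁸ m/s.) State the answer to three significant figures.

Lab distance = (lab lifetime)·v = γτ·βc, so βγ = d/(cτ) = 18.62/(2.998×10⁸ × 2.600×10^-8) = 2.3888.
With βγ = 2.3888: γ² = 1 + (βγ)² = 6.70637, and β = (βγ)/γ = 2.3888/2.58967 = 0.922.

0.922c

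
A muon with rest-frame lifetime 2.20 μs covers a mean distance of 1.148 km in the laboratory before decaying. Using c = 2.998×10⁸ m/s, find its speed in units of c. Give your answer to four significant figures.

Let x = d/(cτ) = 1148 m / (2.998×10⁸ m/s × 2.200×10^-6 s) = 1.7406. Since d = βγcτ, x = βγ = β/√(1−β²).
Solving: β² = x²/(1+x²) = 3.02969/4.02969 = 0.751842, so β = 0.8671.

0.8671c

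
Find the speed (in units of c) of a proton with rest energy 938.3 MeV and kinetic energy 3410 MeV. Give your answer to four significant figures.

0.9764c

γ = 1 + K/(mc²) = 1 + 3410/938.3 = 4.6342.
β = √(1 − 1/γ²) = √(1 − 0.046564) = √0.953436 = 0.9764.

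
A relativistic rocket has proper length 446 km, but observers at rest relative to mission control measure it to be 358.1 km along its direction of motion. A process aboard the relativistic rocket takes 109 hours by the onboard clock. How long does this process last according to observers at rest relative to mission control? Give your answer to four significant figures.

γ = L₀/L = 446/358.1 = 1.24546.
Δt = γΔτ = 1.24546 × 109 = 135.8 hours.

135.8 hours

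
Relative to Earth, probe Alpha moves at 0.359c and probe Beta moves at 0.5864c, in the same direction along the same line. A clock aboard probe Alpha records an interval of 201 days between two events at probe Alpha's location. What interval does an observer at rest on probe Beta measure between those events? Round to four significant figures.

209.9 days

Transform probe Alpha's velocity into probe Beta's frame: (0.359 − 0.5864)/(1 − 0.359·0.5864) = −0.2274/0.7894824, so the relative speed is 0.28804c.
At |u| = 0.28804c, γ = (1 − 0.082967)^(−1/2) = 1.0443.
The clock on probe Alpha records proper time, so probe Beta measures Δt = γΔτ = 1.0443 × 201 = 209.9 days.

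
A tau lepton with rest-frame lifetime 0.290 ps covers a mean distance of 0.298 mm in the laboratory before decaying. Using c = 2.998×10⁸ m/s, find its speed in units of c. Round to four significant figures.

0.9600c

Let x = d/(cτ) = 2.980×10^-4 m / (2.998×10⁸ m/s × 2.900×10^-13 s) = 3.4276. Since d = βγcτ, x = βγ = β/√(1−β²).
Solving: β² = x²/(1+x²) = 11.7484/12.7484 = 0.921559, so β = 0.9600.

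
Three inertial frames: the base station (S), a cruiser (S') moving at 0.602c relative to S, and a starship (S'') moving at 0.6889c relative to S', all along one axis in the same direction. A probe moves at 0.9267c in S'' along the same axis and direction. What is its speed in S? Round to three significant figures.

Compose velocities in two stages. Stage 1 (into S'): u₁ = (0.9267+0.6889)/(1+0.9267×0.6889) = 0.98608.
Stage 2 (into S): u = (0.98608+0.602)/(1+0.98608×0.602) = 0.99652, so the speed is 0.997c.

0.997c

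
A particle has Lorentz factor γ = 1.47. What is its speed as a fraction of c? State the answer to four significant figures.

β = √(1 − 1/γ²) = √(1 − 1/2.1609) = √0.53723 = 0.7330.

0.7330c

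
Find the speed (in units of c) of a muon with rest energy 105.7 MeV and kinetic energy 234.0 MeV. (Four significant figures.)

0.9504c

K = (γ−1)mc², so γ = 1 + 234.0/105.7 = 3.2138.
Then v/c = √(1 − γ⁻²) = √(1 − 0.0968194) = √0.9031806 = 0.9504.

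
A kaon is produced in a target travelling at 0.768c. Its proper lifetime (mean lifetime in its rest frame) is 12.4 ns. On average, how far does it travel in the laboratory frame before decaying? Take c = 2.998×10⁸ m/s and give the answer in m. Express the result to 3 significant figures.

4.46 m

With β = 0.768, γ = 1/√(1 − 0.768²) = 1/√0.410176 = 1.5614.
Lab-frame lifetime: Δt = γτ = 1.5614 × 12.4 ns = 19.361 ns.
Distance: d = vΔt = 0.768 × 2.998×10⁸ m/s × 1.9361×10^-8 s = 4.46 m.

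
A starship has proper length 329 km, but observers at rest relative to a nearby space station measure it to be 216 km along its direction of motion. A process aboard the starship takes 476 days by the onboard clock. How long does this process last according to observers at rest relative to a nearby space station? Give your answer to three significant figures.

725 days

γ = L₀/L = 329/216 = 1.52315.
Δt = γΔτ = 1.52315 × 476 = 725 days.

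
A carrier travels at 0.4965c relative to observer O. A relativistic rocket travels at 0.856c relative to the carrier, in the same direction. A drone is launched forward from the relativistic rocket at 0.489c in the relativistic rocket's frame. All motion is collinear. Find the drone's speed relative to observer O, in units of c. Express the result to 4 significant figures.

0.9822c

Apply u = (u'+v)/(1+u'v) twice. Drone in the carrier frame: (0.489+0.856)/(1+0.489·0.856) = 1.345/1.418584 = 0.94813c.
That velocity, transformed to the rest frame of observer O: (0.94813+0.4965)/(1+0.94813·0.4965) = 1.44463/1.470746545 = 0.98224c.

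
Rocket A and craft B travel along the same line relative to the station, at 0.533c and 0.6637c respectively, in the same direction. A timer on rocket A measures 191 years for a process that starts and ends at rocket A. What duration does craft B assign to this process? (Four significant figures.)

The velocity of rocket A relative to craft B is (0.533 − 0.6637)c / (1 − 0.533×0.6637) = −0.20224c; relative speed 0.20224c.
At |u| = 0.20224c, γ = (1 − 0.040901)^(−1/2) = 1.0211.
Rocket A's interval is proper; time dilation gives Δt_B = γΔτ = 1.0211 × 191 years = 195.0 years.

195.0 years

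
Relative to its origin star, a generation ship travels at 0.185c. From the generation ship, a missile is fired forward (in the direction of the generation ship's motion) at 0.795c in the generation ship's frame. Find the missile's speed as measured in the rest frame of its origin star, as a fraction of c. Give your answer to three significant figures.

Relativistic velocity addition: u = (u' + v)/(1 + u'v/c²), with u' = 0.795c and v = 0.185c.
Numerator: 0.795 + 0.185 = 0.98. Denominator: 1 + (0.795)(0.185) = 1.147075.
u = 0.98/1.147075 = 0.85435, so the speed is 0.854c.

0.854c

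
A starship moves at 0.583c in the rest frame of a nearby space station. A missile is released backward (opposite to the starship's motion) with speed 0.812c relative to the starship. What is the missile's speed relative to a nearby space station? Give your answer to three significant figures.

0.435c

Relativistic velocity addition: u = (u' + v)/(1 + u'v/c²), with u' = −0.812c and v = 0.583c.
Numerator: −0.812 + 0.583 = −0.229. Denominator: 1 + (−0.812)(0.583) = 0.526604.
u = −0.229/0.526604 = −0.43486, so the speed is 0.435c.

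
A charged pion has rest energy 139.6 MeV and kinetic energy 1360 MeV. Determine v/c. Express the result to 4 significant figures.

γ = 1 + K/(mc²) = 1 + 1360/139.6 = 10.742.
β = √(1 − 1/γ²) = √(1 − 0.00866622) = √0.99133378 = 0.9957.

0.9957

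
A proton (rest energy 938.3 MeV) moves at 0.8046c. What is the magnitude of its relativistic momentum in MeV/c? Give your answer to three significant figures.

1270 MeV/c

γ = 1/√(1 − β²) = 1/√(1 − 0.64738116) = 1/√0.35261884 = 1/0.593817 = 1.684.
Momentum: p = γβ·mc = 1.684 × 0.8046 × 938.3 MeV/c = 1270 MeV/c.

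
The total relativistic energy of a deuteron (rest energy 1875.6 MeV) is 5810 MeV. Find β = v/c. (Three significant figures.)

0.946

γ = E/(mc²) = 5810/1875.6 = 3.0977.
β = √(1 − 1/γ²) = √(1 − 0.104213) = √0.895787 = 0.946.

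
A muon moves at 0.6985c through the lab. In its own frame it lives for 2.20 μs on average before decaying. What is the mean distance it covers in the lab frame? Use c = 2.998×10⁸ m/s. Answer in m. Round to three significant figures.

γ = 1/√(1 − β²) = 1/√(1 − 0.48790225) = 1/√0.51209775 = 1/0.71561 = 1.3974.
Lab-frame lifetime: Δt = γτ = 1.3974 × 2.20 μs = 3.0743 μs.
Distance: d = vΔt = 0.6985 × 2.998×10⁸ m/s × 3.0743×10^-6 s = 644 m.

644 m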